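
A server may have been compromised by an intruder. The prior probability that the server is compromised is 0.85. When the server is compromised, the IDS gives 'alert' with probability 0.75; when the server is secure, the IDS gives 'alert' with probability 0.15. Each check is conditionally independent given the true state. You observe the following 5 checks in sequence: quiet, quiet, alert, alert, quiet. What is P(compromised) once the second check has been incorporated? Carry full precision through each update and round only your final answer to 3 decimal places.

Apply Bayes' rule sequentially, carrying P(compromised) forward.
After 'quiet': P(compromised) = 0.25·0.8500 / (0.25·0.8500 + 0.85·0.1500) ≈ 0.6250
After 'quiet': P(compromised) = 0.25·0.6250 / (0.25·0.6250 + 0.85·0.3750) ≈ 0.3289

0.329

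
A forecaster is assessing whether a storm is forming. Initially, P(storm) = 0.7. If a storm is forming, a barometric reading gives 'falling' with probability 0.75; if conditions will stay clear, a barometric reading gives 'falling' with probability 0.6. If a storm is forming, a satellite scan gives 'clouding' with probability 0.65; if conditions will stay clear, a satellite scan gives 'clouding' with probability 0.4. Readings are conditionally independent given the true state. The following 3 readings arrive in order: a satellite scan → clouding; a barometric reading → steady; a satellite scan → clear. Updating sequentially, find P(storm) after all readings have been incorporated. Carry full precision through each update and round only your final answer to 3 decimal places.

After a satellite scan='clouding': P(storm) = 0.65·0.7000 / (0.65·0.7000 + 0.4·0.3000) ≈ 0.7913
After a barometric reading='steady': P(storm) = 0.25·0.7913 / (0.25·0.7913 + 0.4·0.2087) ≈ 0.7032
After a satellite scan='clear': P(storm) = 0.35·0.7032 / (0.35·0.7032 + 0.6·0.2968) ≈ 0.5803

0.580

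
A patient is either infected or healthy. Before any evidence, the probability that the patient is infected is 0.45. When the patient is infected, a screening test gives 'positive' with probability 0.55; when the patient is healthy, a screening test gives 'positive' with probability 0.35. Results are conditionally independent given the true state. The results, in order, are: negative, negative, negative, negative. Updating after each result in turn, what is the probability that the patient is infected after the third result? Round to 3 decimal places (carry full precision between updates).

0.214

After 'negative': P(infected) = 0.45·0.4500 / (0.45·0.4500 + 0.65·0.5500) ≈ 0.3616
After 'negative': P(infected) = 0.45·0.3616 / (0.45·0.3616 + 0.65·0.6384) ≈ 0.2817
After 'negative': P(infected) = 0.45·0.2817 / (0.45·0.2817 + 0.65·0.7183) ≈ 0.2135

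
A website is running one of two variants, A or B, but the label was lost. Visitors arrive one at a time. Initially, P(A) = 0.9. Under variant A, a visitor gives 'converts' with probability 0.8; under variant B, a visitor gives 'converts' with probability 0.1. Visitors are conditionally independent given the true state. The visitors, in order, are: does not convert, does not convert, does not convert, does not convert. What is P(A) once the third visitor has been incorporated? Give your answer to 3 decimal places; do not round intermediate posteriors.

After 'does not convert': P(A) = 0.2·0.9000 / (0.2·0.9000 + 0.9·0.1000) ≈ 0.6667
After 'does not convert': P(A) = 0.2·0.6667 / (0.2·0.6667 + 0.9·0.3333) ≈ 0.3077
After 'does not convert': P(A) = 0.2·0.3077 / (0.2·0.3077 + 0.9·0.6923) ≈ 0.0899

0.090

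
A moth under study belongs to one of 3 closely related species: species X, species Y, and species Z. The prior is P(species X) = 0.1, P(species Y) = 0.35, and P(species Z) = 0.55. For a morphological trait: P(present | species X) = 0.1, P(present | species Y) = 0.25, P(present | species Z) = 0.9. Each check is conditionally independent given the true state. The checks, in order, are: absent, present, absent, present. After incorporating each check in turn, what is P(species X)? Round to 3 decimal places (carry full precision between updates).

After 'absent': normaliser = 0.9·0.1000 + 0.75·0.3500 + 0.1·0.5500; P(species X) ≈ 0.2209, P(species Y) ≈ 0.6442, P(species Z) ≈ 0.1350
After 'present': normaliser = 0.1·0.2209 + 0.25·0.6442 + 0.9·0.1350; P(species X) ≈ 0.0725, P(species Y) ≈ 0.5287, P(species Z) ≈ 0.3988
After 'absent': normaliser = 0.9·0.0725 + 0.75·0.5287 + 0.1·0.3988; P(species X) ≈ 0.1301, P(species Y) ≈ 0.7904, P(species Z) ≈ 0.0795
After 'present': normaliser = 0.1·0.1301 + 0.25·0.7904 + 0.9·0.0795; P(species X) ≈ 0.0461, P(species Y) ≈ 0.7003, P(species Z) ≈ 0.2536

0.046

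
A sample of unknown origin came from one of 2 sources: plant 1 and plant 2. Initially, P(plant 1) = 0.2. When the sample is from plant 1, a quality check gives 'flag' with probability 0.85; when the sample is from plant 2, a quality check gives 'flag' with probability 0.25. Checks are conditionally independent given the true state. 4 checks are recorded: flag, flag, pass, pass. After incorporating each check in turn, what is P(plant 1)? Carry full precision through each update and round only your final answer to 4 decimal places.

After 'flag': P(plant 1) = 0.85·0.2000 / (0.85·0.2000 + 0.25·0.8000) ≈ 0.4595
After 'flag': P(plant 1) = 0.85·0.4595 / (0.85·0.4595 + 0.25·0.5405) ≈ 0.7429
After 'pass': P(plant 1) = 0.15·0.7429 / (0.15·0.7429 + 0.75·0.2571) ≈ 0.3663
After 'pass': P(plant 1) = 0.15·0.3663 / (0.15·0.3663 + 0.75·0.6337) ≈ 0.1036

0.1036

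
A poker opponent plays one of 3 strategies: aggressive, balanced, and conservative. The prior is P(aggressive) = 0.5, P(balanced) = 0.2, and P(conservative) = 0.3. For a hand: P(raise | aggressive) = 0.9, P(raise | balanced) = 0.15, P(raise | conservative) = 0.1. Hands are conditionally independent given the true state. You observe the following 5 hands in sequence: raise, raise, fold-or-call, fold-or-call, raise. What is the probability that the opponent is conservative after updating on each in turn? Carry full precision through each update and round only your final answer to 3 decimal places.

0.056

Apply Bayes' rule sequentially, carrying P(conservative) forward.
After 'raise': normaliser = 0.9·0.5000 + 0.15·0.2000 + 0.1·0.3000; P(aggressive) ≈ 0.8824, P(balanced) ≈ 0.0588, P(conservative) ≈ 0.0588
After 'raise': normaliser = 0.9·0.8824 + 0.15·0.0588 + 0.1·0.0588; P(aggressive) ≈ 0.9818, P(balanced) ≈ 0.0109, P(conservative) ≈ 0.0073
After 'fold-or-call': normaliser = 0.1·0.9818 + 0.85·0.0109 + 0.9·0.0073; P(aggressive) ≈ 0.8612, P(balanced) ≈ 0.0813, P(conservative) ≈ 0.0574
After 'fold-or-call': normaliser = 0.1·0.8612 + 0.85·0.0813 + 0.9·0.0574; P(aggressive) ≈ 0.4162, P(balanced) ≈ 0.3341, P(conservative) ≈ 0.2497
After 'raise': normaliser = 0.9·0.4162 + 0.15·0.3341 + 0.1·0.2497; P(aggressive) ≈ 0.8330, P(balanced) ≈ 0.1115, P(conservative) ≈ 0.0555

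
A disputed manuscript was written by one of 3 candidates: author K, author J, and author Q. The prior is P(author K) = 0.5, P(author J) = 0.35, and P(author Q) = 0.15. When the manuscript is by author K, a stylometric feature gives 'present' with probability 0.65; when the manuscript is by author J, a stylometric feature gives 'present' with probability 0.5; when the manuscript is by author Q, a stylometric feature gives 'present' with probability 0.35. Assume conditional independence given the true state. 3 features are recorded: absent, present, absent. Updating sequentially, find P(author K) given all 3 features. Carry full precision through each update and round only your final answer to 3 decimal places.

After 'absent': normaliser = 0.35·0.5000 + 0.5·0.3500 + 0.65·0.1500; P(author K) ≈ 0.3911, P(author J) ≈ 0.3911, P(author Q) ≈ 0.2179
After 'present': normaliser = 0.65·0.3911 + 0.5·0.3911 + 0.35·0.2179; P(author K) ≈ 0.4833, P(author J) ≈ 0.3717, P(author Q) ≈ 0.1450
After 'absent': normaliser = 0.35·0.4833 + 0.5·0.3717 + 0.65·0.1450; P(author K) ≈ 0.3765, P(author J) ≈ 0.4137, P(author Q) ≈ 0.2098

0.376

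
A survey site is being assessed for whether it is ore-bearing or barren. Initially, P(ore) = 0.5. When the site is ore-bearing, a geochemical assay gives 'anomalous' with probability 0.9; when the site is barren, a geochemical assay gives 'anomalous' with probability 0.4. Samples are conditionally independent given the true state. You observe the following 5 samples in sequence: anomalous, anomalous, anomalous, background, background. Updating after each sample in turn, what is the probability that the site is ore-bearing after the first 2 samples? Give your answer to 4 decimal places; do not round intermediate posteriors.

Apply Bayes' rule sequentially, carrying P(ore) forward.
After 'anomalous': P(ore) = 0.9·0.5000 / (0.9·0.5000 + 0.4·0.5000) ≈ 0.6923
After 'anomalous': P(ore) = 0.9·0.6923 / (0.9·0.6923 + 0.4·0.3077) ≈ 0.8351

0.8351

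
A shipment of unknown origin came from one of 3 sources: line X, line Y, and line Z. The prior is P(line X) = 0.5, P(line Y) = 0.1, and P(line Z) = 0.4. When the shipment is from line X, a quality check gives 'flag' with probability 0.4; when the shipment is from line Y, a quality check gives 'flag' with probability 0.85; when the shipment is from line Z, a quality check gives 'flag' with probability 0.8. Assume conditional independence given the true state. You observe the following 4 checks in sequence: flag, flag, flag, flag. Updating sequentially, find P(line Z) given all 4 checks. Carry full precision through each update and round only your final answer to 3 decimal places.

After 'flag': normaliser = 0.4·0.5000 + 0.85·0.1000 + 0.8·0.4000; P(line X) ≈ 0.3306, P(line Y) ≈ 0.1405, P(line Z) ≈ 0.5289
After 'flag': normaliser = 0.4·0.3306 + 0.85·0.1405 + 0.8·0.5289; P(line X) ≈ 0.1960, P(line Y) ≈ 0.1770, P(line Z) ≈ 0.6271
After 'flag': normaliser = 0.4·0.1960 + 0.85·0.1770 + 0.8·0.6271; P(line X) ≈ 0.1073, P(line Y) ≈ 0.2059, P(line Z) ≈ 0.6868
After 'flag': normaliser = 0.4·0.1073 + 0.85·0.2059 + 0.8·0.6868; P(line X) ≈ 0.0559, P(line Y) ≈ 0.2281, P(line Z) ≈ 0.7160

0.716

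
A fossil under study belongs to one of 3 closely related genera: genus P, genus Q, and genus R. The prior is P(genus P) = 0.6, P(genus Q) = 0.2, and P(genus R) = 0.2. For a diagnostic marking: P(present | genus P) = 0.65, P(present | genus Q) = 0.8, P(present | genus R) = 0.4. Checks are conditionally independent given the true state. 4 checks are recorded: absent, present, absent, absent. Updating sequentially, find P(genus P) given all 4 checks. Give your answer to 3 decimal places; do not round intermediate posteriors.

0.474

After 'absent': normaliser = 0.35·0.6000 + 0.2·0.2000 + 0.6·0.2000; P(genus P) ≈ 0.5676, P(genus Q) ≈ 0.1081, P(genus R) ≈ 0.3243
After 'present': normaliser = 0.65·0.5676 + 0.8·0.1081 + 0.4·0.3243; P(genus P) ≈ 0.6305, P(genus Q) ≈ 0.1478, P(genus R) ≈ 0.2217
After 'absent': normaliser = 0.35·0.6305 + 0.2·0.1478 + 0.6·0.2217; P(genus P) ≈ 0.5758, P(genus Q) ≈ 0.0771, P(genus R) ≈ 0.3471
After 'absent': normaliser = 0.35·0.5758 + 0.2·0.0771 + 0.6·0.3471; P(genus P) ≈ 0.4739, P(genus Q) ≈ 0.0363, P(genus R) ≈ 0.4898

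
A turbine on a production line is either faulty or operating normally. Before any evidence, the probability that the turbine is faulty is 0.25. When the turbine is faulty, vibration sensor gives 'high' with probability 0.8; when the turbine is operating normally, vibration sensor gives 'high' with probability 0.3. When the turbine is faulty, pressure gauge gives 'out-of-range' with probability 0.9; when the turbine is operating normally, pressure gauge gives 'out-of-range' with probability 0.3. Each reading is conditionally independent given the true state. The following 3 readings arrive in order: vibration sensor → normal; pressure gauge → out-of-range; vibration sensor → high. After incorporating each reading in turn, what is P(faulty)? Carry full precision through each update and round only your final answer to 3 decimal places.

0.432

After vibration sensor='normal': P(faulty) = 0.2·0.2500 / (0.2·0.2500 + 0.7·0.7500) ≈ 0.0870
After pressure gauge='out-of-range': P(faulty) = 0.9·0.0870 / (0.9·0.0870 + 0.3·0.9130) ≈ 0.2222
After vibration sensor='high': P(faulty) = 0.8·0.2222 / (0.8·0.2222 + 0.3·0.7778) ≈ 0.4324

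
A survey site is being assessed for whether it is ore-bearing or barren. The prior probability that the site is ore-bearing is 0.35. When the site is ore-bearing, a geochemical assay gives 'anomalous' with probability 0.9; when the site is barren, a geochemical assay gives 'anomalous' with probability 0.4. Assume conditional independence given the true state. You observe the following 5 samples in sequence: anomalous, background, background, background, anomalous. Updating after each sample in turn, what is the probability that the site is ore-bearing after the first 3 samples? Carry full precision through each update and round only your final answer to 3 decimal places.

After 'anomalous': P(ore) = 0.9·0.3500 / (0.9·0.3500 + 0.4·0.6500) ≈ 0.5478
After 'background': P(ore) = 0.1·0.5478 / (0.1·0.5478 + 0.6·0.4522) ≈ 0.1680
After 'background': P(ore) = 0.1·0.1680 / (0.1·0.1680 + 0.6·0.8320) ≈ 0.0326

0.033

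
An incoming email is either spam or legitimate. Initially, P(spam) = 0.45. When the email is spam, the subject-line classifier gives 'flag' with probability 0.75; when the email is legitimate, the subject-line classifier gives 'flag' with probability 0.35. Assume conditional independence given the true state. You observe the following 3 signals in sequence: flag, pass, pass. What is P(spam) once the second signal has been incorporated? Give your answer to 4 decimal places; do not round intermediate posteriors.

After 'flag': P(spam) = 0.75·0.4500 / (0.75·0.4500 + 0.35·0.5500) ≈ 0.6368
After 'pass': P(spam) = 0.25·0.6368 / (0.25·0.6368 + 0.65·0.3632) ≈ 0.4027

0.4027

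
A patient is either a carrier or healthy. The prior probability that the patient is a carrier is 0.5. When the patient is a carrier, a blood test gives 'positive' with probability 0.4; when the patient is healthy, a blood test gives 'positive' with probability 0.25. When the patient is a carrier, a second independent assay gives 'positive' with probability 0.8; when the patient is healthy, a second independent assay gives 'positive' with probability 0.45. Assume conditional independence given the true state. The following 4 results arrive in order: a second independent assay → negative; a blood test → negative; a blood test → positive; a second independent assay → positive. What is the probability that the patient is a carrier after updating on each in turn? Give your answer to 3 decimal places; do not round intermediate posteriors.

After a second independent assay='negative': P(carrier) = 0.2·0.5000 / (0.2·0.5000 + 0.55·0.5000) ≈ 0.2667
After a blood test='negative': P(carrier) = 0.6·0.2667 / (0.6·0.2667 + 0.75·0.7333) ≈ 0.2254
After a blood test='positive': P(carrier) = 0.4·0.2254 / (0.4·0.2254 + 0.25·0.7746) ≈ 0.3176
After a second independent assay='positive': P(carrier) = 0.8·0.3176 / (0.8·0.3176 + 0.45·0.6824) ≈ 0.4528

0.453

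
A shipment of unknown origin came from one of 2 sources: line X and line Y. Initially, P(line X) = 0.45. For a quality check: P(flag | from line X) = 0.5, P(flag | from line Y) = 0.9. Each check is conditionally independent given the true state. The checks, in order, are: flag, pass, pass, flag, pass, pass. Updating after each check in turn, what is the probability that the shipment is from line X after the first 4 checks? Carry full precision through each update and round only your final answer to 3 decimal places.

After 'flag': P(line X) = 0.5·0.4500 / (0.5·0.4500 + 0.9·0.5500) ≈ 0.3125
After 'pass': P(line X) = 0.5·0.3125 / (0.5·0.3125 + 0.1·0.6875) ≈ 0.6944
After 'pass': P(line X) = 0.5·0.6944 / (0.5·0.6944 + 0.1·0.3056) ≈ 0.9191
After 'flag': P(line X) = 0.5·0.9191 / (0.5·0.9191 + 0.9·0.0809) ≈ 0.8633

0.863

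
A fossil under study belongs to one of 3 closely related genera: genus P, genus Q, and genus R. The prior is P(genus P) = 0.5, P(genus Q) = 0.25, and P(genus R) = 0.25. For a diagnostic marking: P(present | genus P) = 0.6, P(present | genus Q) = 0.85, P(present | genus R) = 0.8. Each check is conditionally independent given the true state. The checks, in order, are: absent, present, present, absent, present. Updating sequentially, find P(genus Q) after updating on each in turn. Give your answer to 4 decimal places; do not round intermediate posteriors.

After 'absent': normaliser = 0.4·0.5000 + 0.15·0.2500 + 0.2·0.2500; P(genus P) ≈ 0.6957, P(genus Q) ≈ 0.1304, P(genus R) ≈ 0.1739
After 'present': normaliser = 0.6·0.6957 + 0.85·0.1304 + 0.8·0.1739; P(genus P) ≈ 0.6254, P(genus Q) ≈ 0.1661, P(genus R) ≈ 0.2085
After 'present': normaliser = 0.6·0.6254 + 0.85·0.1661 + 0.8·0.2085; P(genus P) ≈ 0.5492, P(genus Q) ≈ 0.2067, P(genus R) ≈ 0.2441
After 'absent': normaliser = 0.4·0.5492 + 0.15·0.2067 + 0.2·0.2441; P(genus P) ≈ 0.7335, P(genus Q) ≈ 0.1035, P(genus R) ≈ 0.1630
After 'present': normaliser = 0.6·0.7335 + 0.85·0.1035 + 0.8·0.1630; P(genus P) ≈ 0.6684, P(genus Q) ≈ 0.1336, P(genus R) ≈ 0.1980

0.1336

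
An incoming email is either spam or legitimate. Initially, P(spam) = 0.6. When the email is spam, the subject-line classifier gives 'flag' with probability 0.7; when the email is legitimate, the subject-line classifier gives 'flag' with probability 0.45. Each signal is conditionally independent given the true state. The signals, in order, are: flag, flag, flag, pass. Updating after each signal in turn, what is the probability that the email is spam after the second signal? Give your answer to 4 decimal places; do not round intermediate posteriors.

0.7840

After 'flag': P(spam) = 0.7·0.6000 / (0.7·0.6000 + 0.45·0.4000) ≈ 0.7000
After 'flag': P(spam) = 0.7·0.7000 / (0.7·0.7000 + 0.45·0.3000) ≈ 0.7840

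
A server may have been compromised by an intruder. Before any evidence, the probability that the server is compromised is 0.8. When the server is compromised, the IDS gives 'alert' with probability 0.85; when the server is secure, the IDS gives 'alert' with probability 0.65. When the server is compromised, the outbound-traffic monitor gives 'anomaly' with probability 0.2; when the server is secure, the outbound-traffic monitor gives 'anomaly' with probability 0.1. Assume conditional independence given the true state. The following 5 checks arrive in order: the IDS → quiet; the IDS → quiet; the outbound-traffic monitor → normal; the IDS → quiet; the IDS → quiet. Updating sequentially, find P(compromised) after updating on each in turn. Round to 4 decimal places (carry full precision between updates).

After the IDS='quiet': P(compromised) = 0.15·0.8000 / (0.15·0.8000 + 0.35·0.2000) ≈ 0.6316
After the IDS='quiet': P(compromised) = 0.15·0.6316 / (0.15·0.6316 + 0.35·0.3684) ≈ 0.4235
After the outbound-traffic monitor='normal': P(compromised) = 0.8·0.4235 / (0.8·0.4235 + 0.9·0.5765) ≈ 0.3951
After the IDS='quiet': P(compromised) = 0.15·0.3951 / (0.15·0.3951 + 0.35·0.6049) ≈ 0.2187
After the IDS='quiet': P(compromised) = 0.15·0.2187 / (0.15·0.2187 + 0.35·0.7813) ≈ 0.1071

0.1071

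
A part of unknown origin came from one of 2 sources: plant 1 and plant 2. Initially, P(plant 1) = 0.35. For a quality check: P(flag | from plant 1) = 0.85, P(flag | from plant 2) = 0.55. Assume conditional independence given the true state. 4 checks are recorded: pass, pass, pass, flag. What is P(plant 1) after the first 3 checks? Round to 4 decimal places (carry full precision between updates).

After 'pass': P(plant 1) = 0.15·0.3500 / (0.15·0.3500 + 0.45·0.6500) ≈ 0.1522
After 'pass': P(plant 1) = 0.15·0.1522 / (0.15·0.1522 + 0.45·0.8478) ≈ 0.0565
After 'pass': P(plant 1) = 0.15·0.0565 / (0.15·0.0565 + 0.45·0.9435) ≈ 0.0196

0.0196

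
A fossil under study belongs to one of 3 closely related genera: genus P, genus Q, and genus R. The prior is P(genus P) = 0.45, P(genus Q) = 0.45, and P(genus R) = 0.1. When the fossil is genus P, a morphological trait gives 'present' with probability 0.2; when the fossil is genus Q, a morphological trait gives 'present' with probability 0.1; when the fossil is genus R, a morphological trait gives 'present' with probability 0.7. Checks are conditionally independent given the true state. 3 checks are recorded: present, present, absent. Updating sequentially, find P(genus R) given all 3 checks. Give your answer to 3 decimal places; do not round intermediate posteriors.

0.443

Each posterior becomes the prior for the next update.
After 'present': normaliser = 0.2·0.4500 + 0.1·0.4500 + 0.7·0.1000; P(genus P) ≈ 0.4390, P(genus Q) ≈ 0.2195, P(genus R) ≈ 0.3415
After 'present': normaliser = 0.2·0.4390 + 0.1·0.2195 + 0.7·0.3415; P(genus P) ≈ 0.2517, P(genus Q) ≈ 0.0629, P(genus R) ≈ 0.6853
After 'absent': normaliser = 0.8·0.2517 + 0.9·0.0629 + 0.3·0.6853; P(genus P) ≈ 0.4344, P(genus Q) ≈ 0.1222, P(genus R) ≈ 0.4434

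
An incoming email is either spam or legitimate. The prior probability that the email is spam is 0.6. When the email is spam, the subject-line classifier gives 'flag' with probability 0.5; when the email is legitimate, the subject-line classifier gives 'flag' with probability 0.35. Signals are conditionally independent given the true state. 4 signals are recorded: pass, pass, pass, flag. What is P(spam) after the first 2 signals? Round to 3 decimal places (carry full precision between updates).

After 'pass': P(spam) = 0.5·0.6000 / (0.5·0.6000 + 0.65·0.4000) ≈ 0.5357
After 'pass': P(spam) = 0.5·0.5357 / (0.5·0.5357 + 0.65·0.4643) ≈ 0.4702

0.470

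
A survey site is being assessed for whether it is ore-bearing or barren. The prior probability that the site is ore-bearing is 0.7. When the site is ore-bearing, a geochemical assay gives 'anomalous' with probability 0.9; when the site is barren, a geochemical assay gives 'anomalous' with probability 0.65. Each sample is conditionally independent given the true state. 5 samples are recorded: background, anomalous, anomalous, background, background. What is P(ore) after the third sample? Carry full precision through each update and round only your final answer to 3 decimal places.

0.561

After 'background': P(ore) = 0.1·0.7000 / (0.1·0.7000 + 0.35·0.3000) ≈ 0.4000
After 'anomalous': P(ore) = 0.9·0.4000 / (0.9·0.4000 + 0.65·0.6000) ≈ 0.4800
After 'anomalous': P(ore) = 0.9·0.4800 / (0.9·0.4800 + 0.65·0.5200) ≈ 0.5610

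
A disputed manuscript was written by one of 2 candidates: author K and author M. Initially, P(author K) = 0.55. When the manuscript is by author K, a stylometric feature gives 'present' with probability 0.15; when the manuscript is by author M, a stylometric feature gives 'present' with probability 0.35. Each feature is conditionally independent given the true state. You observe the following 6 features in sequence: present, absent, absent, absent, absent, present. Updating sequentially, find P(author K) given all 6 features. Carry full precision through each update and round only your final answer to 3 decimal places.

After 'present': P(author K) = 0.15·0.5500 / (0.15·0.5500 + 0.35·0.4500) ≈ 0.3438
After 'absent': P(author K) = 0.85·0.3438 / (0.85·0.3438 + 0.65·0.6562) ≈ 0.4065
After 'absent': P(author K) = 0.85·0.4065 / (0.85·0.4065 + 0.65·0.5935) ≈ 0.4725
After 'absent': P(author K) = 0.85·0.4725 / (0.85·0.4725 + 0.65·0.5275) ≈ 0.5395
After 'absent': P(author K) = 0.85·0.5395 / (0.85·0.5395 + 0.65·0.4605) ≈ 0.6050
After 'present': P(author K) = 0.15·0.6050 / (0.15·0.6050 + 0.35·0.3950) ≈ 0.3963

0.396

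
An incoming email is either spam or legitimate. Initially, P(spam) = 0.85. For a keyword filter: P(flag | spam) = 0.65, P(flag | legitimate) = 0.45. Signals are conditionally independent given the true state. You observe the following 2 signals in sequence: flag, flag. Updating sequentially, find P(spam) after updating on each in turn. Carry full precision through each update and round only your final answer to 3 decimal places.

After 'flag': P(spam) = 0.65·0.8500 / (0.65·0.8500 + 0.45·0.1500) ≈ 0.8911
After 'flag': P(spam) = 0.65·0.8911 / (0.65·0.8911 + 0.45·0.1089) ≈ 0.9220

0.922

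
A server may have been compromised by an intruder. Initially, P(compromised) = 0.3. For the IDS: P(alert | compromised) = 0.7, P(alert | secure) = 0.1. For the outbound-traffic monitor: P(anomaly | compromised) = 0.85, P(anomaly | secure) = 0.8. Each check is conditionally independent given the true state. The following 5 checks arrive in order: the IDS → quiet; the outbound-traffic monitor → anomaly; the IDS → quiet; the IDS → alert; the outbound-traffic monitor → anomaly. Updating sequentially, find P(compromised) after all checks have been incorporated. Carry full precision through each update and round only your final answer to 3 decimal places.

After the IDS='quiet': P(compromised) = 0.3·0.3000 / (0.3·0.3000 + 0.9·0.7000) ≈ 0.1250
After the outbound-traffic monitor='anomaly': P(compromised) = 0.85·0.1250 / (0.85·0.1250 + 0.8·0.8750) ≈ 0.1318
After the IDS='quiet': P(compromised) = 0.3·0.1318 / (0.3·0.1318 + 0.9·0.8682) ≈ 0.0482
After the IDS='alert': P(compromised) = 0.7·0.0482 / (0.7·0.0482 + 0.1·0.9518) ≈ 0.2615
After the outbound-traffic monitor='anomaly': P(compromised) = 0.85·0.2615 / (0.85·0.2615 + 0.8·0.7385) ≈ 0.2734

0.273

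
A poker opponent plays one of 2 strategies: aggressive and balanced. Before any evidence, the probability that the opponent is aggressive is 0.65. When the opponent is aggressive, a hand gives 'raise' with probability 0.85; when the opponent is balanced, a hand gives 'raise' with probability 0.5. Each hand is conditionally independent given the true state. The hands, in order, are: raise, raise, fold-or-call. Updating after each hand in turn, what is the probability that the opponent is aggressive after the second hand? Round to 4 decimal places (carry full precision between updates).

Apply Bayes' rule sequentially, carrying P(aggressive) forward.
After 'raise': P(aggressive) = 0.85·0.6500 / (0.85·0.6500 + 0.5·0.3500) ≈ 0.7595
After 'raise': P(aggressive) = 0.85·0.7595 / (0.85·0.7595 + 0.5·0.2405) ≈ 0.8429

0.8429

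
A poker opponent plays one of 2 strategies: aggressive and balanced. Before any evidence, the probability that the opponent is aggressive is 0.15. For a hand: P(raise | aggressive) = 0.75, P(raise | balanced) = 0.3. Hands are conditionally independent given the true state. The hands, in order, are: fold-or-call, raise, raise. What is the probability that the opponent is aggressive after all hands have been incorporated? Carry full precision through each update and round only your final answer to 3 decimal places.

0.283

Each posterior becomes the prior for the next update.
After 'fold-or-call': P(aggressive) = 0.25·0.1500 / (0.25·0.1500 + 0.7·0.8500) ≈ 0.0593
After 'raise': P(aggressive) = 0.75·0.0593 / (0.75·0.0593 + 0.3·0.9407) ≈ 0.1361
After 'raise': P(aggressive) = 0.75·0.1361 / (0.75·0.1361 + 0.3·0.8639) ≈ 0.2826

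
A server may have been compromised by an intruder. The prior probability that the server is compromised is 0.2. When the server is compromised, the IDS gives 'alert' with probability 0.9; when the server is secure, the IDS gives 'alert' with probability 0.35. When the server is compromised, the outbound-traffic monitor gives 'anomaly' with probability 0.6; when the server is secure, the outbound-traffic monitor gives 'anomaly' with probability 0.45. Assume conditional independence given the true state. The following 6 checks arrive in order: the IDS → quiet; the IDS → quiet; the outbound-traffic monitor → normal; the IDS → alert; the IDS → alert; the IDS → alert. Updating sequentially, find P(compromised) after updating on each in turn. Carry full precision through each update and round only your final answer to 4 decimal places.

After the IDS='quiet': P(compromised) = 0.1·0.2000 / (0.1·0.2000 + 0.65·0.8000) ≈ 0.0370
After the IDS='quiet': P(compromised) = 0.1·0.0370 / (0.1·0.0370 + 0.65·0.9630) ≈ 0.0059
After the outbound-traffic monitor='normal': P(compromised) = 0.4·0.0059 / (0.4·0.0059 + 0.55·0.9941) ≈ 0.0043
After the IDS='alert': P(compromised) = 0.9·0.0043 / (0.9·0.0043 + 0.35·0.9957) ≈ 0.0109
After the IDS='alert': P(compromised) = 0.9·0.0109 / (0.9·0.0109 + 0.35·0.9891) ≈ 0.0277
After the IDS='alert': P(compromised) = 0.9·0.0277 / (0.9·0.0277 + 0.35·0.9723) ≈ 0.0682

0.0682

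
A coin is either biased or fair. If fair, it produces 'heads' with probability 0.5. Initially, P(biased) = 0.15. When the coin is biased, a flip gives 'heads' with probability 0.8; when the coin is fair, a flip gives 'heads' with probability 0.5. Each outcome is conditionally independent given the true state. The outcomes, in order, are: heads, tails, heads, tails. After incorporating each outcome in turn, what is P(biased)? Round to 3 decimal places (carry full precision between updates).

After 'heads': P(biased) = 0.8·0.1500 / (0.8·0.1500 + 0.5·0.8500) ≈ 0.2202
After 'tails': P(biased) = 0.2·0.2202 / (0.2·0.2202 + 0.5·0.7798) ≈ 0.1015
After 'heads': P(biased) = 0.8·0.1015 / (0.8·0.1015 + 0.5·0.8985) ≈ 0.1530
After 'tails': P(biased) = 0.2·0.1530 / (0.2·0.1530 + 0.5·0.8470) ≈ 0.0674

0.067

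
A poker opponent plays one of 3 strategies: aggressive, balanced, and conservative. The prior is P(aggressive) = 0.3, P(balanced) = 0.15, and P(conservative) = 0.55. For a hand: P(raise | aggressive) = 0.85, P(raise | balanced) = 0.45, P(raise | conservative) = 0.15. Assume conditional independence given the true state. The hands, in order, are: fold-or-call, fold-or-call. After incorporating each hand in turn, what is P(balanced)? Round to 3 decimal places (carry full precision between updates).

0.101

After 'fold-or-call': normaliser = 0.15·0.3000 + 0.55·0.1500 + 0.85·0.5500; P(aggressive) ≈ 0.0756, P(balanced) ≈ 0.1387, P(conservative) ≈ 0.7857
After 'fold-or-call': normaliser = 0.15·0.0756 + 0.55·0.1387 + 0.85·0.7857; P(aggressive) ≈ 0.0150, P(balanced) ≈ 0.1009, P(conservative) ≈ 0.8840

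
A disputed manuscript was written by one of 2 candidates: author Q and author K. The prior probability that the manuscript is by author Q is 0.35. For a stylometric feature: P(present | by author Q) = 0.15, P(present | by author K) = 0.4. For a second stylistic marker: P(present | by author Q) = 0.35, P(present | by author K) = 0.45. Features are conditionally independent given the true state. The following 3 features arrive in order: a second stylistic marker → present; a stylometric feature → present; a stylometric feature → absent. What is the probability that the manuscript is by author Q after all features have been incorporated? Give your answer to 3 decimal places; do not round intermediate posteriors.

0.182

After a second stylistic marker='present': P(author Q) = 0.35·0.3500 / (0.35·0.3500 + 0.45·0.6500) ≈ 0.2952
After a stylometric feature='present': P(author Q) = 0.15·0.2952 / (0.15·0.2952 + 0.4·0.7048) ≈ 0.1357
After a stylometric feature='absent': P(author Q) = 0.85·0.1357 / (0.85·0.1357 + 0.6·0.8643) ≈ 0.1820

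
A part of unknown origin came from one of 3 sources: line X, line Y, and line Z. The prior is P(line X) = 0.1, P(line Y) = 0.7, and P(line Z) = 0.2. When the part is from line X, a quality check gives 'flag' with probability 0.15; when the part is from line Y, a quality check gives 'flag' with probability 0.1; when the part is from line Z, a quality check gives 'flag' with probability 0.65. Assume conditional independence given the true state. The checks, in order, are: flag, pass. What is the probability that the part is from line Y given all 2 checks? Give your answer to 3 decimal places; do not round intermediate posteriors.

Each posterior becomes the prior for the next update.
After 'flag': normaliser = 0.15·0.1000 + 0.1·0.7000 + 0.65·0.2000; P(line X) ≈ 0.0698, P(line Y) ≈ 0.3256, P(line Z) ≈ 0.6047
After 'pass': normaliser = 0.85·0.0698 + 0.9·0.3256 + 0.35·0.6047; P(line X) ≈ 0.1052, P(line Y) ≈ 0.5196, P(line Z) ≈ 0.3753

0.520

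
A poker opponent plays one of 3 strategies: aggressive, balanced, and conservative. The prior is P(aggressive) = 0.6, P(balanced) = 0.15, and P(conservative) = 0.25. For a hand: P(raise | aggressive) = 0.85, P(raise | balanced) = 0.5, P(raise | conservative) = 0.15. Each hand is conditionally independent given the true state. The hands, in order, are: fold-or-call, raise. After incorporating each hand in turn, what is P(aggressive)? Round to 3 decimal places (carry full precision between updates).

0.524

After 'fold-or-call': normaliser = 0.15·0.6000 + 0.5·0.1500 + 0.85·0.2500; P(aggressive) ≈ 0.2384, P(balanced) ≈ 0.1987, P(conservative) ≈ 0.5629
After 'raise': normaliser = 0.85·0.2384 + 0.5·0.1987 + 0.15·0.5629; P(aggressive) ≈ 0.5244, P(balanced) ≈ 0.2571, P(conservative) ≈ 0.2185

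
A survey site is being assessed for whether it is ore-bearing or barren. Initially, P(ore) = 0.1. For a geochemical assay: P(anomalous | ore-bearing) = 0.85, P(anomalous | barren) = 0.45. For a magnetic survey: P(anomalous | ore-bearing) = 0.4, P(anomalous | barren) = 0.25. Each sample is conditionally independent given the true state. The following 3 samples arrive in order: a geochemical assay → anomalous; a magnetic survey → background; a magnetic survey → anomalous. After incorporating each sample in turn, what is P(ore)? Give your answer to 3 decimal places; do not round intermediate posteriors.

After a geochemical assay='anomalous': P(ore) = 0.85·0.1000 / (0.85·0.1000 + 0.45·0.9000) ≈ 0.1735
After a magnetic survey='background': P(ore) = 0.6·0.1735 / (0.6·0.1735 + 0.75·0.8265) ≈ 0.1438
After a magnetic survey='anomalous': P(ore) = 0.4·0.1438 / (0.4·0.1438 + 0.25·0.8562) ≈ 0.2118

0.212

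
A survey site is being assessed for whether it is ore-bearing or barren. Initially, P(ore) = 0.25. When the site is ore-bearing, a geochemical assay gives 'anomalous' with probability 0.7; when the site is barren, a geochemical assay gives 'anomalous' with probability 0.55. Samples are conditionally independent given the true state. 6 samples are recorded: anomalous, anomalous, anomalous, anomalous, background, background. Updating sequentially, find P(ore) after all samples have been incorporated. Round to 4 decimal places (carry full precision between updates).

After 'anomalous': P(ore) = 0.7·0.2500 / (0.7·0.2500 + 0.55·0.7500) ≈ 0.2979
After 'anomalous': P(ore) = 0.7·0.2979 / (0.7·0.2979 + 0.55·0.7021) ≈ 0.3506
After 'anomalous': P(ore) = 0.7·0.3506 / (0.7·0.3506 + 0.55·0.6494) ≈ 0.4073
After 'anomalous': P(ore) = 0.7·0.4073 / (0.7·0.4073 + 0.55·0.5927) ≈ 0.4666
After 'background': P(ore) = 0.3·0.4666 / (0.3·0.4666 + 0.45·0.5334) ≈ 0.3683
After 'background': P(ore) = 0.3·0.3683 / (0.3·0.3683 + 0.45·0.6317) ≈ 0.2799

0.2799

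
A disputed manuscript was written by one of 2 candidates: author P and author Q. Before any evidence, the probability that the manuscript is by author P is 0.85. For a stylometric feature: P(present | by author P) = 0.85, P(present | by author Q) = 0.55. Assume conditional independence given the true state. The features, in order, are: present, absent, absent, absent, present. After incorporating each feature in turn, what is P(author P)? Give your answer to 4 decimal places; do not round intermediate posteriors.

After 'present': P(author P) = 0.85·0.8500 / (0.85·0.8500 + 0.55·0.1500) ≈ 0.8975
After 'absent': P(author P) = 0.15·0.8975 / (0.15·0.8975 + 0.45·0.1025) ≈ 0.7448
After 'absent': P(author P) = 0.15·0.7448 / (0.15·0.7448 + 0.45·0.2552) ≈ 0.4932
After 'absent': P(author P) = 0.15·0.4932 / (0.15·0.4932 + 0.45·0.5068) ≈ 0.2449
After 'present': P(author P) = 0.85·0.2449 / (0.85·0.2449 + 0.55·0.7551) ≈ 0.3339

0.3339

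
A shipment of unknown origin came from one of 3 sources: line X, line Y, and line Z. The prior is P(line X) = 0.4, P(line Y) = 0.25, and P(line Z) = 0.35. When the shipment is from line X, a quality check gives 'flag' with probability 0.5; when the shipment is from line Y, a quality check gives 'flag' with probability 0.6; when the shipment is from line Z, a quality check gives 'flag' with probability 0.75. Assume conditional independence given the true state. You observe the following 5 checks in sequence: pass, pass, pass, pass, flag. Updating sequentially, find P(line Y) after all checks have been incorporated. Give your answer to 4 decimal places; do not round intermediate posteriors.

After 'pass': normaliser = 0.5·0.4000 + 0.4·0.2500 + 0.25·0.3500; P(line X) ≈ 0.5161, P(line Y) ≈ 0.2581, P(line Z) ≈ 0.2258
After 'pass': normaliser = 0.5·0.5161 + 0.4·0.2581 + 0.25·0.2258; P(line X) ≈ 0.6178, P(line Y) ≈ 0.2471, P(line Z) ≈ 0.1351
After 'pass': normaliser = 0.5·0.6178 + 0.4·0.2471 + 0.25·0.1351; P(line X) ≈ 0.6996, P(line Y) ≈ 0.2239, P(line Z) ≈ 0.0765
After 'pass': normaliser = 0.5·0.6996 + 0.4·0.2239 + 0.25·0.0765; P(line X) ≈ 0.7630, P(line Y) ≈ 0.1953, P(line Z) ≈ 0.0417
After 'flag': normaliser = 0.5·0.7630 + 0.6·0.1953 + 0.75·0.0417; P(line X) ≈ 0.7198, P(line Y) ≈ 0.2211, P(line Z) ≈ 0.0590

0.2211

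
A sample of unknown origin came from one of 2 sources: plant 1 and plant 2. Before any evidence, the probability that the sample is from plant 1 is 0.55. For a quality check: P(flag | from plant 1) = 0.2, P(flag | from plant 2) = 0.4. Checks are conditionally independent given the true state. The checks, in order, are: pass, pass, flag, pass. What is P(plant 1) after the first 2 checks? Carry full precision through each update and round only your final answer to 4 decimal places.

Apply Bayes' rule sequentially, carrying P(plant 1) forward.
After 'pass': P(plant 1) = 0.8·0.5500 / (0.8·0.5500 + 0.6·0.4500) ≈ 0.6197
After 'pass': P(plant 1) = 0.8·0.6197 / (0.8·0.6197 + 0.6·0.3803) ≈ 0.6848

0.6848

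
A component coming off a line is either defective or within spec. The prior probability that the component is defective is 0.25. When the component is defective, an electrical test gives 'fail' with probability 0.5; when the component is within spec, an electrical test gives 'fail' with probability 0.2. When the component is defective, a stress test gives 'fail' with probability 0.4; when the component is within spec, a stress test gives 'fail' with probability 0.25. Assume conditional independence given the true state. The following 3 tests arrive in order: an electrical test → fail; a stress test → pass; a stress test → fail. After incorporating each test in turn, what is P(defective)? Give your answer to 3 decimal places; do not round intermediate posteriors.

0.516

After an electrical test='fail': P(defective) = 0.5·0.2500 / (0.5·0.2500 + 0.2·0.7500) ≈ 0.4545
After a stress test='pass': P(defective) = 0.6·0.4545 / (0.6·0.4545 + 0.75·0.5455) ≈ 0.4000
After a stress test='fail': P(defective) = 0.4·0.4000 / (0.4·0.4000 + 0.25·0.6000) ≈ 0.5161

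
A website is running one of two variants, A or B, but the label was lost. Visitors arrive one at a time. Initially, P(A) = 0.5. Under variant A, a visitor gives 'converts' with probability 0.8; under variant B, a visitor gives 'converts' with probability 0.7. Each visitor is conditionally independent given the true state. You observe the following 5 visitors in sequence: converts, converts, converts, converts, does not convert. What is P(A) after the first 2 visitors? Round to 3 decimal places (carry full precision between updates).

After 'converts': P(A) = 0.8·0.5000 / (0.8·0.5000 + 0.7·0.5000) ≈ 0.5333
After 'converts': P(A) = 0.8·0.5333 / (0.8·0.5333 + 0.7·0.4667) ≈ 0.5664

0.566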